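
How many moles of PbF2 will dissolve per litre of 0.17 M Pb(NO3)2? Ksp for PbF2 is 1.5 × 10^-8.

s ≈ 1.5 × 10^-4 M

PbF2(s) ⇌ Pb^2+(aq) + 2 F^-(aq)
Ksp = [Pb^2+][F^-]^2
Let s be the molar solubility in this solution. [Pb^2+] = 0.17 + s ≈ 0.17, [F^-] = 2s (common-ion effect: Pb^2+ is already 0.17 M).
Ksp ≈ 0.17 × (2s)^2
s = 1.5 × 10^-4 M
Check: s = 1.5 × 10^-4 ≪ 0.17, so the approximation is valid.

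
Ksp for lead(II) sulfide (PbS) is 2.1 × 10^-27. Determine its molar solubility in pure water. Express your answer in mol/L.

4.6 × 10^-14 M

PbS(s) ⇌ Pb^2+(aq) + S^2-(aq)
Ksp = [Pb^2+][S^2-]
With molar solubility s: [Pb^2+] = s, [S^2-] = s.
Ksp = s^2
s = √(2.1 × 10^-27) = 4.6 x 10^-14 M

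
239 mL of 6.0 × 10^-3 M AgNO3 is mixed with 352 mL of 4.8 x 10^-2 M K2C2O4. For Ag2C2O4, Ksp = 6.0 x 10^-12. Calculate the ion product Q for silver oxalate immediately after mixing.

1.7 × 10^-7

Total volume = 239 + 352 = 591 mL.
[Ag^+] = 6.0 x 10^-3 × (239/591) = 2.43 × 10^-3 M
[C2O4^2-] = 4.8 × 10^-2 × (352/591) = 2.86 x 10^-2 M
Ag2C2O4(s) <=> 2 Ag^+ + C2O4^2-, so Q = [Ag^+]^2[C2O4^2-]
Q = (2.43 × 10^-3)^2(2.86 × 10^-2) = 1.7 × 10^-7
Q > Ksp, so Ag2C2O4 will precipitate.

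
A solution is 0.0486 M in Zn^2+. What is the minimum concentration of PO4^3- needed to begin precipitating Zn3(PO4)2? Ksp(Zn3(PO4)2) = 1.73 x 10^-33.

[PO4^3-] ≈ 3.88 x 10^-15 M

Zn3(PO4)2(s) <=> 3 Zn^2+ + 2 PO4^3-
Ksp = [Zn^2+]^3[PO4^3-]^2
Precipitation begins when Q = Ksp. With [Zn^2+] = 0.0486 M:
1.73 x 10^-33 = (0.0486)^3 × [PO4^3-]^2
[PO4^3-] = (1.73 x 10^-33 / 1.148 × 10^-4)^(1/2) = 3.88 × 10^-15 M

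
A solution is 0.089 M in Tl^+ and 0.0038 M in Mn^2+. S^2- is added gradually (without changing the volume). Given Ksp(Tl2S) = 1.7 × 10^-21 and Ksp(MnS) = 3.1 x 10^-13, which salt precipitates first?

Tl2S

Precipitation of each salt starts when its ion product equals its Ksp.
For Tl2S: 1.7 × 10^-21 = (0.089)^2 × [S^2-]  ⇒  [S^2-] = 2.1 x 10^-19 M.
For MnS: 3.1 x 10^-13 = 0.0038 × [S^2-]  ⇒  [S^2-] = 8.2 × 10^-11 M.
The salt with the lower threshold [S^2-] precipitates first: Tl2S.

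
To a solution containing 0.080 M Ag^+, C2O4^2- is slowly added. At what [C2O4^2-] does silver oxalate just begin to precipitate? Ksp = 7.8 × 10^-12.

Ag2C2O4(s) ⇌ 2 Ag^+ + C2O4^2-
Ksp = [Ag^+]^2[C2O4^2-]
Precipitation begins when Q = Ksp. With [Ag^+] = 0.080 M:
7.8 × 10^-12 = (0.080)^2 × [C2O4^2-]
[C2O4^2-] = (7.8 × 10^-12 / 6.40 × 10^-3) = 1.2 × 10^-9 M

[C2O4^2-] ≈ 1.2 x 10^-9 M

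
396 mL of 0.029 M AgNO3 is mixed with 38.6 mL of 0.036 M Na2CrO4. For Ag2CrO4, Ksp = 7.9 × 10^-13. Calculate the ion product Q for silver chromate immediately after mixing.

Total volume = 396 + 38.6 = 434.6 mL.
[Ag^+] = 2.9 × 10^-2 × (396/434.6) = 2.64 × 10^-2 M
[CrO4^2-] = 3.6 × 10^-2 × (38.6/434.6) = 3.20 x 10^-3 M
Ag2CrO4(s) <=> 2 Ag^+ + CrO4^2-, so Q = [Ag^+]^2[CrO4^2-]
Q = (2.64 x 10^-2)^2(3.20 × 10^-3) = 2.2 x 10^-6
Q > Ksp, so Ag2CrO4 will precipitate.

2.2 x 10^-6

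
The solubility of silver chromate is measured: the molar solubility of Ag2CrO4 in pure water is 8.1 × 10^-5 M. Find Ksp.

Ksp = 2.1 × 10^-12

Ag2CrO4(s) ⇌ 2 Ag^+ + CrO4^2-
For each mole of Ag2CrO4 that dissolves: [Ag^+] = 2s, [CrO4^2-] = s.
Ksp = [Ag^+]^2[CrO4^2-]
So Ksp = (2s)^2 × s = 4s^3
Ksp = 4 × (8.1 x 10^-5)^3 = 2.1 × 10^-12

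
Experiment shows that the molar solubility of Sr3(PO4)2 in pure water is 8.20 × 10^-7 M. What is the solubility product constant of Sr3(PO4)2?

Ksp ≈ 4.00 × 10^-29

Sr3(PO4)2(s) ⇌ 3 Sr^2+ + 2 PO4^3-
If s mol/L of Sr3(PO4)2 dissolves, [Sr^2+] = 3s and [PO4^3-] = 2s.
Ksp = [Sr^2+]^3[PO4^3-]^2
Substituting: Ksp = (3s)^3(2s)^2 = 108s^5
Ksp = 108 × (8.20 × 10^-7)^5 = 4.00 × 10^-29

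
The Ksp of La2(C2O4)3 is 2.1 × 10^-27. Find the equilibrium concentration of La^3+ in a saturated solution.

[La^3+] = 3.6 × 10^-6 M

La2(C2O4)3(s) ⇌ 2 La^3+(aq) + 3 C2O4^2-(aq)
Ksp = [La^3+]^2[C2O4^2-]^3
Let s = molar solubility. Then [La^3+] = 2s and [C2O4^2-] = 3s.
Substituting: Ksp = (2s)^2(3s)^3 = 108s^5
Solving, s = (2.1 × 10^-27/108)^(1/5) = 1.81 x 10^-6 M
[La^3+] = 2s = 3.6 x 10^-6 M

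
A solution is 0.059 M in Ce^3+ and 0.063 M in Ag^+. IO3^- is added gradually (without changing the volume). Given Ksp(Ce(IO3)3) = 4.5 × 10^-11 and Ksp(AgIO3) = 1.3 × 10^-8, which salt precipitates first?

Precipitation of each salt starts when its ion product equals its Ksp.
For Ce(IO3)3: 4.5 × 10^-11 = 0.059 × [IO3^-]^3  ⇒  [IO3^-] = 9.1 × 10^-4 M.
For AgIO3: 1.3 × 10^-8 = 0.063 × [IO3^-]  ⇒  [IO3^-] = 2.1 × 10^-7 M.
The salt with the lower threshold [IO3^-] precipitates first: AgIO3.

AgIO3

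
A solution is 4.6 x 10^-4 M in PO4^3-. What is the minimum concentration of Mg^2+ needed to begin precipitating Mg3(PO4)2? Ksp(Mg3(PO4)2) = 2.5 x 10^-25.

Mg3(PO4)2(s) <=> 3 Mg^2+ + 2 PO4^3-
Ksp = [Mg^2+]^3[PO4^3-]^2
Precipitation begins when Q = Ksp. With [PO4^3-] = 4.6 x 10^-4 M:
2.5 x 10^-25 = (4.6 x 10^-4)^2 × [Mg^2+]^3
[Mg^2+] = (2.5 x 10^-25 / 2.12 x 10^-7)^(1/3) = 1.1 × 10^-6 M

1.1 x 10^-6 M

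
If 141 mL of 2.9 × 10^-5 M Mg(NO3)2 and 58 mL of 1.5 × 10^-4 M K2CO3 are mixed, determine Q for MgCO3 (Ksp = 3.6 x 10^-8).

Total volume = 141 + 58 = 199 mL.
[Mg^2+] = 2.9 x 10^-5 × (141/199) = 2.05 × 10^-5 M
[CO3^2-] = 1.5 x 10^-4 × (58/199) = 4.37 × 10^-5 M
MgCO3(s) ⇌ Mg^2+ + CO3^2-, so Q = [Mg^2+][CO3^2-]
Q = (2.05 × 10^-5)(4.37 × 10^-5) = 9.0 × 10^-10
Q < Ksp, so no precipitate of MgCO3 forms.

Q = 9.0 × 10^-10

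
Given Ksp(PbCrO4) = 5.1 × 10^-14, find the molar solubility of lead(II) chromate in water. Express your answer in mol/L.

PbCrO4(s) ⇌ Pb^2+ + CrO4^2-
Ksp = [Pb^2+][CrO4^2-]
If s mol/L of PbCrO4 dissolves, [Pb^2+] = s and [CrO4^2-] = s.
Ksp = s^2
s = (5.1 × 10^-14)^(1/2) = 2.3 × 10^-7 M

s ≈ 2.3 x 10^-7 M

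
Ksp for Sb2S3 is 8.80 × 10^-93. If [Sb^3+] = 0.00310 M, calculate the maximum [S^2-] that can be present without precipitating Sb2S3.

Sb2S3(s) ⇌ 2 Sb^3+(aq) + 3 S^2-(aq)
Ksp = [Sb^3+]^2[S^2-]^3
Precipitation begins when Q = Ksp. With [Sb^3+] = 0.00310 M:
8.80 × 10^-93 = (0.00310)^2 × [S^2-]^3
[S^2-] = (8.80 × 10^-93 / 9.610 × 10^-6)^(1/3) = 9.71 × 10^-30 M

9.71 × 10^-30 M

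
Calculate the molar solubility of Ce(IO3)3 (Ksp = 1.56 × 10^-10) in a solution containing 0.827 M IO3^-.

s = 2.76 × 10^-10 M

Ce(IO3)3(s) ⇌ Ce^3+(aq) + 3 IO3^-(aq)
Ksp = [Ce^3+][IO3^-]^3
Let s = moles of Ce(IO3)3 that dissolve per litre. [Ce^3+] = s, [IO3^-] = 0.827 + 3s ≈ 0.827 (Ksp is small, so little additional dissolves).
Ksp ≈ s × (0.827)^3
s = 2.76 × 10^-10 M
Check: 3s = 8.3 × 10^-10 ≪ 0.827, so the approximation is valid.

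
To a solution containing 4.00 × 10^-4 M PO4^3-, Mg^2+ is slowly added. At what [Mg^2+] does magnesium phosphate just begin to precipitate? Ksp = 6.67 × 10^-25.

Mg3(PO4)2(s) <=> 3 Mg^2+(aq) + 2 PO4^3-(aq)
Ksp = [Mg^2+]^3[PO4^3-]^2
Precipitation begins when Q = Ksp. With [PO4^3-] = 4.00 × 10^-4 M:
6.67 × 10^-25 = (4.00 × 10^-4)^2 × [Mg^2+]^3
[Mg^2+] = (6.67 × 10^-25 / 1.600 × 10^-7)^(1/3) = 1.61 × 10^-6 M

1.61 × 10^-6 M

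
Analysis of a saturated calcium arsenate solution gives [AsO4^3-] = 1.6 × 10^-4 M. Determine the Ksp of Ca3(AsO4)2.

Ca3(AsO4)2(s) <=> 3 Ca^2+ + 2 AsO4^3-
Stoichiometry gives [Ca^2+] = (3/2)[AsO4^3-] = 2.40 x 10^-4 M.
Ksp = [Ca^2+]^3[AsO4^3-]^2
Ksp = (2.40 × 10^-4)^3 × (1.6 x 10^-4)^2 = 3.5 × 10^-19

Ksp = 3.5e-19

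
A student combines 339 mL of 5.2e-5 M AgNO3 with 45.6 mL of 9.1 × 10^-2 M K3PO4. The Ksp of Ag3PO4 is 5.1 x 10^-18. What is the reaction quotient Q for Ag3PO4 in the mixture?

Q ≈ 1.0 x 10^-15

Total volume = 339 + 45.6 = 384.6 mL.
[Ag^+] = 5.2 × 10^-5 × (339/384.6) = 4.58 × 10^-5 M
[PO4^3-] = 9.1 × 10^-2 × (45.6/384.6) = 1.08 x 10^-2 M
Ag3PO4(s) <=> 3 Ag^+(aq) + PO4^3-(aq), so Q = [Ag^+]^3[PO4^3-]
Q = (4.58 x 10^-5)^3(1.08 × 10^-2) = 1.0 x 10^-15
Q > Ksp, so Ag3PO4 will precipitate.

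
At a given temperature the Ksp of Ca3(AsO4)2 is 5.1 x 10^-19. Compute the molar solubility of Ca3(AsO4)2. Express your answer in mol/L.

Ca3(AsO4)2(s) <=> 3 Ca^2+(aq) + 2 AsO4^3-(aq)
Ksp = [Ca^2+]^3[AsO4^3-]^2
Let s = molar solubility. Then [Ca^2+] = 3s and [AsO4^3-] = 2s.
Ksp = (3s)^3(2s)^2 = 108s^5
s^5 = 5.1 x 10^-19 / 108, so s = 8.6 × 10^-5 M

s ≈ 8.6 × 10^-5 M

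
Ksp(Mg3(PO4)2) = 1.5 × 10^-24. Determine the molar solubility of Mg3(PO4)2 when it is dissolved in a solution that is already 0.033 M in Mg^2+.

Mg3(PO4)2(s) ⇌ 3 Mg^2+(aq) + 2 PO4^3-(aq)
Ksp = [Mg^2+]^3[PO4^3-]^2
Let s = moles of Mg3(PO4)2 that dissolve per litre. [Mg^2+] = 0.033 + 3s ≈ 0.033, [PO4^3-] = 2s (common-ion effect: Mg^2+ is already 0.033 M).
Ksp ≈ (0.033)^3 × (2s)^2
s = 1.0 × 10^-10 M
Check: 3s = 3.1 × 10^-10 ≪ 0.033, so the approximation is valid.

s ≈ 1.0e-10 M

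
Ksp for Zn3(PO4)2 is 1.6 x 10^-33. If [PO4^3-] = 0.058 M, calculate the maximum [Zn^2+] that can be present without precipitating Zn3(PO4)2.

Zn3(PO4)2(s) <=> 3 Zn^2+(aq) + 2 PO4^3-(aq)
Ksp = [Zn^2+]^3[PO4^3-]^2
Precipitation begins when Q = Ksp. With [PO4^3-] = 0.058 M:
1.6 x 10^-33 = (0.058)^2 × [Zn^2+]^3
[Zn^2+] = (1.6 x 10^-33 / 3.36 × 10^-3)^(1/3) = 7.8 × 10^-11 M

7.8 × 10^-11 M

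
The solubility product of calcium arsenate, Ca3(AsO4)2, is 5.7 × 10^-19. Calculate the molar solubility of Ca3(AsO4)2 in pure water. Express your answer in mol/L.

s = 8.8e-5 M

Ca3(AsO4)2(s) ⇌ 3 Ca^2+ + 2 AsO4^3-
Ksp = [Ca^2+]^3[AsO4^3-]^2
If s mol/L of Ca3(AsO4)2 dissolves, [Ca^2+] = 3s and [AsO4^3-] = 2s.
Ksp = (3s)^3(2s)^2 = 108s^5
s = (5.7 × 10^-19 / 108)^(1/5) = 8.8 × 10^-5 M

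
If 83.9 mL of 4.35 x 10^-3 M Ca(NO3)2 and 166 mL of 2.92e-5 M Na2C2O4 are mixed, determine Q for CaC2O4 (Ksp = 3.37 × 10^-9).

Total volume = 83.9 + 166 = 249.9 mL.
[Ca^2+] = 4.35 × 10^-3 × (83.9/249.9) = 1.460 × 10^-3 M
[C2O4^2-] = 2.92 x 10^-5 × (166/249.9) = 1.940 × 10^-5 M
CaC2O4(s) <=> Ca^2+(aq) + C2O4^2-(aq), so Q = [Ca^2+][C2O4^2-]
Q = (1.460 x 10^-3)(1.940 × 10^-5) = 2.83 × 10^-8
Q > Ksp, so CaC2O4 will precipitate.

2.83e-8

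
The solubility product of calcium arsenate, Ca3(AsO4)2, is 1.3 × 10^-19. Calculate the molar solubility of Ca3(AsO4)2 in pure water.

6.5 × 10^-5 M

Ca3(AsO4)2(s) ⇌ 3 Ca^2+(aq) + 2 AsO4^3-(aq)
Ksp = [Ca^2+]^3[AsO4^3-]^2
If s mol/L of Ca3(AsO4)2 dissolves, [Ca^2+] = 3s and [AsO4^3-] = 2s.
Ksp = (3s)^3(2s)^2 = 108s^5
s^5 = 1.3 × 10^-19 / 108, so s = 6.5 × 10^-5 M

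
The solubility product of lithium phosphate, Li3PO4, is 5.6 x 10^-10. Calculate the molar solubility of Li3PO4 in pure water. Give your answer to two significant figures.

Li3PO4(s) ⇌ 3 Li^+(aq) + PO4^3-(aq)
Ksp = [Li^+]^3[PO4^3-]
If s mol/L of Li3PO4 dissolves, [Li^+] = 3s and [PO4^3-] = s.
So Ksp = (3s)^3 × s = 27s^4
Solving, s = (5.6 x 10^-10/27)^(1/4) = 2.1 × 10^-3 M

s = 2.1 × 10^-3 M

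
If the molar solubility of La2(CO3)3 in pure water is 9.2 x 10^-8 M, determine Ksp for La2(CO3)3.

La2(CO3)3(s) <=> 2 La^3+ + 3 CO3^2-
With molar solubility s: [La^3+] = 2s, [CO3^2-] = 3s.
Ksp = [La^3+]^2[CO3^2-]^3
Ksp = (2s)^2(3s)^3 = 108s^5
With s = 9.2 × 10^-8: Ksp = 7.1 × 10^-34

Ksp ≈ 7.1 × 10^-34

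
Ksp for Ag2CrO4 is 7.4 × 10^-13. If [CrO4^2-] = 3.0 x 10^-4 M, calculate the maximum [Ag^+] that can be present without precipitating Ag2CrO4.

[Ag^+] ≈ 5.0 x 10^-5 M

Ag2CrO4(s) ⇌ 2 Ag^+ + CrO4^2-
Ksp = [Ag^+]^2[CrO4^2-]
Precipitation begins when Q = Ksp. With [CrO4^2-] = 3.0 x 10^-4 M:
7.4 × 10^-13 = (3.0 x 10^-4) × [Ag^+]^2
[Ag^+] = (7.4 × 10^-13 / 3.0 × 10^-4)^(1/2) = 5.0 x 10^-5 M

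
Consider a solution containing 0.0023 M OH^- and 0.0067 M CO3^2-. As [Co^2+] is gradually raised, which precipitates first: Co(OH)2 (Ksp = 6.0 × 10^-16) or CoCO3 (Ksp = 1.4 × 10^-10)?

Co(OH)2

Each salt begins to precipitate when Q = Ksp, i.e. when [Co^2+] reaches its threshold.
For Co(OH)2: 6.0 × 10^-16 = (0.0023)^2 × [Co^2+]  ⇒  [Co^2+] = 1.1 × 10^-10 M.
For CoCO3: 1.4 × 10^-10 = 0.0067 × [Co^2+]  ⇒  [Co^2+] = 2.1 x 10^-8 M.
The salt with the lower threshold [Co^2+] precipitates first: Co(OH)2.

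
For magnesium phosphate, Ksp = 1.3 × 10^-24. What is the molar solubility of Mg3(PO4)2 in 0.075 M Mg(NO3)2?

Mg3(PO4)2(s) ⇌ 3 Mg^2+(aq) + 2 PO4^3-(aq)
Ksp = [Mg^2+]^3[PO4^3-]^2
Let s be the molar solubility in this solution. [Mg^2+] = 0.075 + 3s ≈ 0.075, [PO4^3-] = 2s (Ksp is small, so little additional dissolves).
Ksp ≈ (0.075)^3 × (2s)^2
s = 2.8 × 10^-11 M
Check: 3s = 8.3 × 10^-11 ≪ 0.075, so the approximation is valid.

s = 2.8 x 10^-11 M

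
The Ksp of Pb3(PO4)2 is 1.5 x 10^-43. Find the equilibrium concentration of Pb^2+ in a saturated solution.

Pb3(PO4)2(s) ⇌ 3 Pb^2+ + 2 PO4^3-
Ksp = [Pb^2+]^3[PO4^3-]^2
Let s = molar solubility. Then [Pb^2+] = 3s and [PO4^3-] = 2s.
Ksp = (3s)^3(2s)^2 = 108s^5
s^5 = 1.5 x 10^-43 / 108, so s = 1.07 × 10^-9 M
[Pb^2+] = 3s = 3.2 × 10^-9 M

[Pb^2+] = 3.2 x 10^-9 M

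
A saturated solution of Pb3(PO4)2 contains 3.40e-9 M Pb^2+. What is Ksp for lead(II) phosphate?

Ksp ≈ 2.02e-43

Pb3(PO4)2(s) ⇌ 3 Pb^2+(aq) + 2 PO4^3-(aq)
Stoichiometry gives [PO4^3-] = (2/3)[Pb^2+] = 2.267 x 10^-9 M.
Ksp = [Pb^2+]^3[PO4^3-]^2
Ksp = (3.40 × 10^-9)^3 × (2.267 × 10^-9)^2 = 2.02 x 10^-43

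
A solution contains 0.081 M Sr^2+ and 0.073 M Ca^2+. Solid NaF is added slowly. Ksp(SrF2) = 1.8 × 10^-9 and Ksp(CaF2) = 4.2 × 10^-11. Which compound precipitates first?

Each salt begins to precipitate when Q = Ksp, i.e. when [F^-] reaches its threshold.
For SrF2: 1.8 × 10^-9 = 0.081 × [F^-]^2  ⇒  [F^-] = 1.5 × 10^-4 M.
For CaF2: 4.2 × 10^-11 = 0.073 × [F^-]^2  ⇒  [F^-] = 2.4 × 10^-5 M.
The salt with the lower threshold [F^-] precipitates first: CaF2.

CaF2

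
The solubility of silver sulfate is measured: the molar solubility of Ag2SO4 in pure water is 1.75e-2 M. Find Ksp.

Ag2SO4(s) <=> 2 Ag^+ + SO4^2-
For each mole of Ag2SO4 that dissolves: [Ag^+] = 2s, [SO4^2-] = s.
Ksp = [Ag^+]^2[SO4^2-]
Substituting: Ksp = (2s)^2s = 4s^3
Ksp = 4 × (1.75 x 10^-2)^3 = 2.14 × 10^-5

2.14 x 10^-5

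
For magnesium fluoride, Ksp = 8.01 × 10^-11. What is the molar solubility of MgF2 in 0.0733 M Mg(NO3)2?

s ≈ 1.65e-5 M

MgF2(s) ⇌ Mg^2+ + 2 F^-
Ksp = [Mg^2+][F^-]^2
If s mol/L dissolves here, [Mg^2+] = 0.0733 + s ≈ 0.0733, [F^-] = 2s (Ksp is small, so little additional dissolves).
Ksp ≈ 0.0733 × (2s)^2
s = 1.65 x 10^-5 M
Check: s = 1.7 × 10^-5 ≪ 0.0733, so the approximation is valid.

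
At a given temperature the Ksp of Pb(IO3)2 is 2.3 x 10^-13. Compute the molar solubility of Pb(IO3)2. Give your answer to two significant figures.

Pb(IO3)2(s) ⇌ Pb^2+(aq) + 2 IO3^-(aq)
Ksp = [Pb^2+][IO3^-]^2
For each mole of Pb(IO3)2 that dissolves: [Pb^2+] = s, [IO3^-] = 2s.
So Ksp = s × (2s)^2 = 4s^3
s^3 = 2.3 x 10^-13 / 4, so s = 3.9 × 10^-5 M

3.9 × 10^-5 M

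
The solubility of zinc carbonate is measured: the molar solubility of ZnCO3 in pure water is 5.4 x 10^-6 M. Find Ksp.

ZnCO3(s) ⇌ Zn^2+ + CO3^2-
With molar solubility s: [Zn^2+] = s, [CO3^2-] = s.
Ksp = [Zn^2+][CO3^2-]
Ksp = s^2
With s = 5.4 x 10^-6: Ksp = 2.9 x 10^-11

Ksp = 2.9 x 10^-11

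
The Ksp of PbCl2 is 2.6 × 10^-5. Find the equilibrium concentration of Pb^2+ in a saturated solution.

PbCl2(s) <=> Pb^2+ + 2 Cl^-
Ksp = [Pb^2+][Cl^-]^2
If s mol/L of PbCl2 dissolves, [Pb^2+] = s and [Cl^-] = 2s.
So Ksp = s × (2s)^2 = 4s^3
Solving, s = (2.6 × 10^-5/4)^(1/3) = 1.87 × 10^-2 M
[Pb^2+] = s = 1.9 x 10^-2 M

[Pb^2+] ≈ 1.9e-2 M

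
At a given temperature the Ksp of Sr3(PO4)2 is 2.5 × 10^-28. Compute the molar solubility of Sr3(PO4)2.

s ≈ 1.2 x 10^-6 M

Sr3(PO4)2(s) ⇌ 3 Sr^2+(aq) + 2 PO4^3-(aq)
Ksp = [Sr^2+]^3[PO4^3-]^2
With molar solubility s: [Sr^2+] = 3s, [PO4^3-] = 2s.
So Ksp = (3s)^3 × (2s)^2 = 108s^5
s = (2.5 × 10^-28 / 108)^(1/5) = 1.2 x 10^-6 M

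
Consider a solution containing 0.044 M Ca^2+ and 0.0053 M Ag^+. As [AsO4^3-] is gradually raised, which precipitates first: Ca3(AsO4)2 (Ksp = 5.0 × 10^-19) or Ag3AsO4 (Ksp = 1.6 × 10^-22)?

Precipitation of each salt starts when its ion product equals its Ksp.
For Ca3(AsO4)2: 5.0 × 10^-19 = (0.044)^3 × [AsO4^3-]^2  ⇒  [AsO4^3-] = 7.7 × 10^-8 M.
For Ag3AsO4: 1.6 × 10^-22 = (0.0053)^3 × [AsO4^3-]  ⇒  [AsO4^3-] = 1.1 x 10^-15 M.
The salt with the lower threshold [AsO4^3-] precipitates first: Ag3AsO4.

Ag3AsO4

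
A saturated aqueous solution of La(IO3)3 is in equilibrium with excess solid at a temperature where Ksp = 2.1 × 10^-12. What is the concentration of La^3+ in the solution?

La(IO3)3(s) <=> La^3+(aq) + 3 IO3^-(aq)
Ksp = [La^3+][IO3^-]^3
Let s = molar solubility. Then [La^3+] = s and [IO3^-] = 3s.
Substituting: Ksp = s(3s)^3 = 27s^4
Solving, s = (2.1 × 10^-12/27)^(1/4) = 5.28 × 10^-4 M
[La^3+] = s = 5.3 × 10^-4 M

[La^3+] ≈ 5.3e-4 M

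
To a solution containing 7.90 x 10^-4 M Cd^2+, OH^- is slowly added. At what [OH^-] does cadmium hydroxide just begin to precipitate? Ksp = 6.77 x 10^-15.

2.93 × 10^-6 M

Cd(OH)2(s) ⇌ Cd^2+(aq) + 2 OH^-(aq)
Ksp = [Cd^2+][OH^-]^2
Precipitation begins when Q = Ksp. With [Cd^2+] = 7.90 x 10^-4 M:
6.77 x 10^-15 = (7.90 x 10^-4) × [OH^-]^2
[OH^-] = (6.77 x 10^-15 / 7.90 × 10^-4)^(1/2) = 2.93 x 10^-6 M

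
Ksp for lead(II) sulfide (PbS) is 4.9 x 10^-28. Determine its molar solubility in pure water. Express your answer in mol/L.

s ≈ 2.2e-14 M

PbS(s) <=> Pb^2+ + S^2-
Ksp = [Pb^2+][S^2-]
For each mole of PbS that dissolves: [Pb^2+] = s, [S^2-] = s.
Ksp = s × s = s^2
s = √(4.9 x 10^-28) = 2.2 x 10^-14 M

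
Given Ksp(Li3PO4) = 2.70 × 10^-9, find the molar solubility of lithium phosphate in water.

3.16 × 10^-3 M

Li3PO4(s) ⇌ 3 Li^+ + PO4^3-
Ksp = [Li^+]^3[PO4^3-]
For each mole of Li3PO4 that dissolves: [Li^+] = 3s, [PO4^3-] = s.
Substituting: Ksp = (3s)^3s = 27s^4
Solving, s = (2.70 × 10^-9/27)^(1/4) = 3.16 x 10^-3 M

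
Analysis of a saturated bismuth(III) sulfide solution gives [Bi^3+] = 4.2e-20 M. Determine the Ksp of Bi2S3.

Ksp ≈ 4.4e-97

Bi2S3(s) <=> 2 Bi^3+(aq) + 3 S^2-(aq)
Stoichiometry gives [S^2-] = (3/2)[Bi^3+] = 6.30 × 10^-20 M.
Ksp = [Bi^3+]^2[S^2-]^3
Ksp = (4.2 × 10^-20)^2 × (6.30 × 10^-20)^3 = 4.4 × 10^-97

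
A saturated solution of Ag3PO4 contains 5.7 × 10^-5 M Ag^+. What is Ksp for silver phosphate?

Ag3PO4(s) ⇌ 3 Ag^+(aq) + PO4^3-(aq)
Stoichiometry gives [PO4^3-] = (1/3)[Ag^+] = 1.90 x 10^-5 M.
Ksp = [Ag^+]^3[PO4^3-]
Ksp = (5.7 x 10^-5)^3 × 1.90 × 10^-5 = 3.5 x 10^-18

3.5 x 10^-18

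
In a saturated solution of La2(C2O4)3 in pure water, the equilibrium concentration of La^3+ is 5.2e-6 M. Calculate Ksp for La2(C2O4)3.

La2(C2O4)3(s) <=> 2 La^3+ + 3 C2O4^2-
Stoichiometry gives [C2O4^2-] = (3/2)[La^3+] = 7.80 x 10^-6 M.
Ksp = [La^3+]^2[C2O4^2-]^3
Ksp = (5.2 x 10^-6)^2 × (7.80 x 10^-6)^3 = 1.3 × 10^-26

1.3 × 10^-26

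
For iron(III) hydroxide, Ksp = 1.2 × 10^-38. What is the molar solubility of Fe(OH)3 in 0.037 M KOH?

Fe(OH)3(s) <=> Fe^3+(aq) + 3 OH^-(aq)
Ksp = [Fe^3+][OH^-]^3
Let s = moles of Fe(OH)3 that dissolve per litre. [Fe^3+] = s, [OH^-] = 0.037 + 3s ≈ 0.037 (since OH^- from KOH dominates).
Ksp ≈ s × (0.037)^3
s = 2.4 x 10^-34 M
Check: 3s = 7.1 × 10^-34 ≪ 0.037, so the approximation is valid.

s = 2.4e-34 M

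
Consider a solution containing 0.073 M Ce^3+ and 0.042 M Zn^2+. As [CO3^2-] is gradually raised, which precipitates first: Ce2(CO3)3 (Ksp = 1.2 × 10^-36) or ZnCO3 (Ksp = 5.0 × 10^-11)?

Ce2(CO3)3

Precipitation of each salt starts when its ion product equals its Ksp.
For Ce2(CO3)3: 1.2 × 10^-36 = (0.073)^2 × [CO3^2-]^3  ⇒  [CO3^2-] = 6.1 × 10^-12 M.
For ZnCO3: 5.0 × 10^-11 = 0.042 × [CO3^2-]  ⇒  [CO3^2-] = 1.2 × 10^-9 M.
The salt with the lower threshold [CO3^2-] precipitates first: Ce2(CO3)3.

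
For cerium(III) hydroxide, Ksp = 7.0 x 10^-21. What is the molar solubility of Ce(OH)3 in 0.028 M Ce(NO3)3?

Ce(OH)3(s) ⇌ Ce^3+ + 3 OH^-
Ksp = [Ce^3+][OH^-]^3
Let s = moles of Ce(OH)3 that dissolve per litre. [Ce^3+] = 0.028 + s ≈ 0.028, [OH^-] = 3s (since Ce^3+ from Ce(NO3)3 dominates).
Ksp ≈ 0.028 × (3s)^3
s = 2.1 × 10^-7 M
Check: s = 2.1 × 10^-7 ≪ 0.028, so the approximation is valid.

s = 2.1 x 10^-7 M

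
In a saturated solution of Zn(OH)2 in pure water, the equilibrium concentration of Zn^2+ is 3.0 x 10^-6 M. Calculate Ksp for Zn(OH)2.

Zn(OH)2(s) <=> Zn^2+ + 2 OH^-
Stoichiometry gives [OH^-] = (2/1)[Zn^2+] = 6.00 × 10^-6 M.
Ksp = [Zn^2+][OH^-]^2
Ksp = 3.0 × 10^-6 × (6.00 × 10^-6)^2 = 1.1 × 10^-16

Ksp ≈ 1.1e-16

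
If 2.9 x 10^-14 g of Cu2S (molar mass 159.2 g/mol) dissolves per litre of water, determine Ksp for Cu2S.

2.4 × 10^-47

Molar solubility s = (2.9 × 10^-14 g/L) / (159.2 g/mol) = 1.82 × 10^-16 M.
Cu2S(s) ⇌ 2 Cu^+(aq) + S^2-(aq)
If s mol/L of Cu2S dissolves, [Cu^+] = 2s and [S^2-] = s.
Ksp = [Cu^+]^2[S^2-]
Ksp = (2s)^2s = 4s^3
With s = 1.82 × 10^-16: Ksp = 2.4 × 10^-47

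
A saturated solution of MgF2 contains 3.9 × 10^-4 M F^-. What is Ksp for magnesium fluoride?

MgF2(s) <=> Mg^2+(aq) + 2 F^-(aq)
Stoichiometry gives [Mg^2+] = (1/2)[F^-] = 1.95 × 10^-4 M.
Ksp = [Mg^2+][F^-]^2
Ksp = 1.95 × 10^-4 × (3.9 x 10^-4)^2 = 3.0 x 10^-11

Ksp = 3.0 × 10^-11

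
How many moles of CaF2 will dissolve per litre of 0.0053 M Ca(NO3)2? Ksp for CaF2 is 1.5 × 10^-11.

CaF2(s) ⇌ Ca^2+ + 2 F^-
Ksp = [Ca^2+][F^-]^2
Let s be the molar solubility in this solution. [Ca^2+] = 0.0053 + s ≈ 0.0053, [F^-] = 2s (Ksp is small, so little additional dissolves).
Ksp ≈ 0.0053 × (2s)^2
s = 2.7 x 10^-5 M
Check: s = 2.7 x 10^-5 ≪ 0.0053, so the approximation is valid.

s = 2.7 x 10^-5 M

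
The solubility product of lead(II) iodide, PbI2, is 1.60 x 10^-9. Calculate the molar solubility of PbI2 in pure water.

PbI2(s) ⇌ Pb^2+ + 2 I^-
Ksp = [Pb^2+][I^-]^2
Let s = molar solubility. Then [Pb^2+] = s and [I^-] = 2s.
Substituting: Ksp = s(2s)^2 = 4s^3
s = (1.60 x 10^-9 / 4)^(1/3) = 7.37 x 10^-4 M

s = 7.37 × 10^-4 M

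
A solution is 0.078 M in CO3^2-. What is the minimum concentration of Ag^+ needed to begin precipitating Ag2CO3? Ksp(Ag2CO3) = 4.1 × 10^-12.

[Ag^+] = 7.3 x 10^-6 M

Ag2CO3(s) <=> 2 Ag^+(aq) + CO3^2-(aq)
Ksp = [Ag^+]^2[CO3^2-]
Precipitation begins when Q = Ksp. With [CO3^2-] = 0.078 M:
4.1 × 10^-12 = (0.078) × [Ag^+]^2
[Ag^+] = (4.1 × 10^-12 / 7.8 × 10^-2)^(1/2) = 7.3 × 10^-6 M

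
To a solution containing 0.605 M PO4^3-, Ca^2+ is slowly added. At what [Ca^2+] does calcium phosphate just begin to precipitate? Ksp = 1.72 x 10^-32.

3.61e-11 M

Ca3(PO4)2(s) ⇌ 3 Ca^2+(aq) + 2 PO4^3-(aq)
Ksp = [Ca^2+]^3[PO4^3-]^2
Precipitation begins when Q = Ksp. With [PO4^3-] = 0.605 M:
1.72 x 10^-32 = (0.605)^2 × [Ca^2+]^3
[Ca^2+] = (1.72 x 10^-32 / 3.660 x 10^-1)^(1/3) = 3.61 x 10^-11 M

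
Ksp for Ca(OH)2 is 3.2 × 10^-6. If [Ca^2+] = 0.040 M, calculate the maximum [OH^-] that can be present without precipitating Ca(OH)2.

Ca(OH)2(s) ⇌ Ca^2+ + 2 OH^-
Ksp = [Ca^2+][OH^-]^2
Precipitation begins when Q = Ksp. With [Ca^2+] = 0.040 M:
3.2 × 10^-6 = (0.040) × [OH^-]^2
[OH^-] = (3.2 × 10^-6 / 4.0 x 10^-2)^(1/2) = 8.9 × 10^-3 M

[OH^-] = 8.9e-3 M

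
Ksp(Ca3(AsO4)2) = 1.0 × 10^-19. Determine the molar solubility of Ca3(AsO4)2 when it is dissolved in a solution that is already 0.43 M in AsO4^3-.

2.7 × 10^-7 M

Ca3(AsO4)2(s) <=> 3 Ca^2+(aq) + 2 AsO4^3-(aq)
Ksp = [Ca^2+]^3[AsO4^3-]^2
Let s = moles of Ca3(AsO4)2 that dissolve per litre. [Ca^2+] = 3s, [AsO4^3-] = 0.43 + 2s ≈ 0.43 (Ksp is small, so little additional dissolves).
Ksp ≈ (3s)^3 × (0.43)^2
s = 2.7 × 10^-7 M
Check: 2s = 5.4 × 10^-7 ≪ 0.43, so the approximation is valid.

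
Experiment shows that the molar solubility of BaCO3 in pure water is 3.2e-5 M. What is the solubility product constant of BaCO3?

BaCO3(s) ⇌ Ba^2+(aq) + CO3^2-(aq)
Let s = molar solubility. Then [Ba^2+] = s and [CO3^2-] = s.
Ksp = [Ba^2+][CO3^2-]
Ksp = s × s = s^2
With s = 3.2 × 10^-5: Ksp = 1.0 x 10^-9

Ksp ≈ 1.0e-9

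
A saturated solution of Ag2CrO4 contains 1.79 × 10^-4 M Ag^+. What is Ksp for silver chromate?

Ksp = 2.87 x 10^-12

Ag2CrO4(s) <=> 2 Ag^+(aq) + CrO4^2-(aq)
Stoichiometry gives [CrO4^2-] = (1/2)[Ag^+] = 8.950 × 10^-5 M.
Ksp = [Ag^+]^2[CrO4^2-]
Ksp = (1.79 × 10^-4)^2 × 8.950 x 10^-5 = 2.87 × 10^-12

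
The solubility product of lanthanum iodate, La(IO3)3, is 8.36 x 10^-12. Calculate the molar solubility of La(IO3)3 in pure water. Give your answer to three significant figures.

La(IO3)3(s) <=> La^3+ + 3 IO3^-
Ksp = [La^3+][IO3^-]^3
If s mol/L of La(IO3)3 dissolves, [La^3+] = s and [IO3^-] = 3s.
So Ksp = s × (3s)^3 = 27s^4
Solving, s = (8.36 x 10^-12/27)^(1/4) = 7.46 × 10^-4 M

7.46e-4 M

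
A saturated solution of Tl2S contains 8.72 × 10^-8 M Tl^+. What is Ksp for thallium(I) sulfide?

3.32 x 10^-22

Tl2S(s) ⇌ 2 Tl^+ + S^2-
Stoichiometry gives [S^2-] = (1/2)[Tl^+] = 4.360 x 10^-8 M.
Ksp = [Tl^+]^2[S^2-]
Ksp = (8.72 × 10^-8)^2 × 4.360 × 10^-8 = 3.32 x 10^-22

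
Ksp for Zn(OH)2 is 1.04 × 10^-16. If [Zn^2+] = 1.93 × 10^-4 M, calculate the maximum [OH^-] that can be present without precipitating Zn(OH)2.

[OH^-] = 7.34e-7 M

Zn(OH)2(s) <=> Zn^2+ + 2 OH^-
Ksp = [Zn^2+][OH^-]^2
Precipitation begins when Q = Ksp. With [Zn^2+] = 1.93 × 10^-4 M:
1.04 × 10^-16 = (1.93 × 10^-4) × [OH^-]^2
[OH^-] = (1.04 × 10^-16 / 1.93 × 10^-4)^(1/2) = 7.34 x 10^-7 M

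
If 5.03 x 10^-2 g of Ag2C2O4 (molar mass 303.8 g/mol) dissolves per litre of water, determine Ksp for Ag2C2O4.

Molar solubility s = (5.03 × 10^-2 g/L) / (303.8 g/mol) = 1.656 x 10^-4 M.
Ag2C2O4(s) ⇌ 2 Ag^+(aq) + C2O4^2-(aq)
With molar solubility s: [Ag^+] = 2s, [C2O4^2-] = s.
Ksp = [Ag^+]^2[C2O4^2-]
Ksp = (2s)^2s = 4s^3
With s = 1.656 x 10^-4: Ksp = 1.82 × 10^-11

1.82e-11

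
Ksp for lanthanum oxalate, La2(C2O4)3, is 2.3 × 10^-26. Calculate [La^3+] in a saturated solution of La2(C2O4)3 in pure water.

La2(C2O4)3(s) <=> 2 La^3+(aq) + 3 C2O4^2-(aq)
Ksp = [La^3+]^2[C2O4^2-]^3
For each mole of La2(C2O4)3 that dissolves: [La^3+] = 2s, [C2O4^2-] = 3s.
Ksp = (2s)^2(3s)^3 = 108s^5
Solving, s = (2.3 × 10^-26/108)^(1/5) = 2.92 x 10^-6 M
[La^3+] = 2s = 5.8 × 10^-6 M

5.8 × 10^-6 M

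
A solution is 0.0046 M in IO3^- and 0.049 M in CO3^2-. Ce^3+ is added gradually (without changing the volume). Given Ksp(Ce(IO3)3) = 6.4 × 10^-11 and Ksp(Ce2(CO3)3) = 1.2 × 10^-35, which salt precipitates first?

Ce2(CO3)3

Precipitation of each salt starts when its ion product equals its Ksp.
For Ce(IO3)3: 6.4 × 10^-11 = (0.0046)^3 × [Ce^3+]  ⇒  [Ce^3+] = 6.6 x 10^-4 M.
For Ce2(CO3)3: 1.2 × 10^-35 = (0.049)^3 × [Ce^3+]^2  ⇒  [Ce^3+] = 3.2 × 10^-16 M.
The salt with the lower threshold [Ce^3+] precipitates first: Ce2(CO3)3.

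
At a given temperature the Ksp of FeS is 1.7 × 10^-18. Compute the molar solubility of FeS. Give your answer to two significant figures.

FeS(s) ⇌ Fe^2+ + S^2-
Ksp = [Fe^2+][S^2-]
With molar solubility s: [Fe^2+] = s, [S^2-] = s.
Ksp = (s)(s) = s^2
s = √(1.7 × 10^-18) = 1.3 × 10^-9 M

1.3e-9 M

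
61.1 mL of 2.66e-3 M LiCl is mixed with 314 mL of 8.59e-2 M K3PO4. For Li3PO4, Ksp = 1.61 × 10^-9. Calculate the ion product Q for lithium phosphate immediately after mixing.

5.85 × 10^-12

Total volume = 61.1 + 314 = 375.1 mL.
[Li^+] = 2.66 × 10^-3 × (61.1/375.1) = 4.333 × 10^-4 M
[PO4^3-] = 8.59 × 10^-2 × (314/375.1) = 7.191 × 10^-2 M
Li3PO4(s) ⇌ 3 Li^+(aq) + PO4^3-(aq), so Q = [Li^+]^3[PO4^3-]
Q = (4.333 x 10^-4)^3(7.191 × 10^-2) = 5.85 x 10^-12
Q < Ksp, so no precipitate of Li3PO4 forms.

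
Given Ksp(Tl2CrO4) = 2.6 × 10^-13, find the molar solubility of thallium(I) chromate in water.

s ≈ 4.0 × 10^-5 M

Tl2CrO4(s) ⇌ 2 Tl^+ + CrO4^2-
Ksp = [Tl^+]^2[CrO4^2-]
With molar solubility s: [Tl^+] = 2s, [CrO4^2-] = s.
So Ksp = (2s)^2 × s = 4s^3
Solving, s = (2.6 × 10^-13/4)^(1/3) = 4.0 × 10^-5 M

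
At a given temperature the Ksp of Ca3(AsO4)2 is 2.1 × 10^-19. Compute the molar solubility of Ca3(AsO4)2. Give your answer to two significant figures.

Ca3(AsO4)2(s) ⇌ 3 Ca^2+(aq) + 2 AsO4^3-(aq)
Ksp = [Ca^2+]^3[AsO4^3-]^2
For each mole of Ca3(AsO4)2 that dissolves: [Ca^2+] = 3s, [AsO4^3-] = 2s.
So Ksp = (3s)^3 × (2s)^2 = 108s^5
s = (2.1 × 10^-19 / 108)^(1/5) = 7.2 x 10^-5 M

s ≈ 7.2 x 10^-5 M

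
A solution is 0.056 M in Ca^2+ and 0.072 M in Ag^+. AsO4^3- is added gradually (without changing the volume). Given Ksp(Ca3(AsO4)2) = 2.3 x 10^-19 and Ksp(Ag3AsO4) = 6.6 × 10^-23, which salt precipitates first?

Ag3AsO4

Each salt begins to precipitate when Q = Ksp, i.e. when [AsO4^3-] reaches its threshold.
For Ca3(AsO4)2: 2.3 x 10^-19 = (0.056)^3 × [AsO4^3-]^2  ⇒  [AsO4^3-] = 3.6 × 10^-8 M.
For Ag3AsO4: 6.6 × 10^-23 = (0.072)^3 × [AsO4^3-]  ⇒  [AsO4^3-] = 1.8 × 10^-19 M.
The salt with the lower threshold [AsO4^3-] precipitates first: Ag3AsO4.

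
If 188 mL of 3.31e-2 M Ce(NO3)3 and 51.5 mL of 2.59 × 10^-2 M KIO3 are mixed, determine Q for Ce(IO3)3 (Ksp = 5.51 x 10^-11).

Q ≈ 4.49 × 10^-9

Total volume = 188 + 51.5 = 239.5 mL.
[Ce^3+] = 3.31 × 10^-2 × (188/239.5) = 2.598 × 10^-2 M
[IO3^-] = 2.59 × 10^-2 × (51.5/239.5) = 5.569 x 10^-3 M
Ce(IO3)3(s) ⇌ Ce^3+(aq) + 3 IO3^-(aq), so Q = [Ce^3+][IO3^-]^3
Q = (2.598 × 10^-2)(5.569 × 10^-3)^3 = 4.49 x 10^-9
Q > Ksp, so Ce(IO3)3 will precipitate.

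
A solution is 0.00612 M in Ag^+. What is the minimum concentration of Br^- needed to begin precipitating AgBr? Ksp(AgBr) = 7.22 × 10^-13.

[Br^-] = 1.18e-10 M

AgBr(s) ⇌ Ag^+(aq) + Br^-(aq)
Ksp = [Ag^+][Br^-]
Precipitation begins when Q = Ksp. With [Ag^+] = 0.00612 M:
7.22 × 10^-13 = (0.00612) × [Br^-]
[Br^-] = (7.22 × 10^-13 / 6.12 × 10^-3) = 1.18 × 10^-10 M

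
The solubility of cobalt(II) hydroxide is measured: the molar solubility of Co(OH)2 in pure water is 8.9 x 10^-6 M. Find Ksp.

Co(OH)2(s) <=> Co^2+ + 2 OH^-
With molar solubility s: [Co^2+] = s, [OH^-] = 2s.
Ksp = [Co^2+][OH^-]^2
So Ksp = s × (2s)^2 = 4s^3
With s = 8.9 x 10^-6: Ksp = 2.8 × 10^-15

2.8e-15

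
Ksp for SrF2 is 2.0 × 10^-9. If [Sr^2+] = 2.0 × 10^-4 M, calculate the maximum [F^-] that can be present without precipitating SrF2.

[F^-] ≈ 3.2 x 10^-3 M

SrF2(s) ⇌ Sr^2+ + 2 F^-
Ksp = [Sr^2+][F^-]^2
Precipitation begins when Q = Ksp. With [Sr^2+] = 2.0 × 10^-4 M:
2.0 × 10^-9 = (2.0 × 10^-4) × [F^-]^2
[F^-] = (2.0 × 10^-9 / 2.0 x 10^-4)^(1/2) = 3.2 × 10^-3 M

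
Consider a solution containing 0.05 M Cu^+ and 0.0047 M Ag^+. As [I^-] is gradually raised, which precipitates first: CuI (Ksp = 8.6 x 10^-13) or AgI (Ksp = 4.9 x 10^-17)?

Precipitation of each salt starts when its ion product equals its Ksp.
For CuI: 8.6 x 10^-13 = 0.05 × [I^-]  ⇒  [I^-] = 1.7 × 10^-11 M.
For AgI: 4.9 x 10^-17 = 0.0047 × [I^-]  ⇒  [I^-] = 1.0 x 10^-14 M.
The salt with the lower threshold [I^-] precipitates first: AgI.

AgI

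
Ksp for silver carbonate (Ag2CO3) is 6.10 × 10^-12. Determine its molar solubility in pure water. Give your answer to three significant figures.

1.15 × 10^-4 M

Ag2CO3(s) ⇌ 2 Ag^+(aq) + CO3^2-(aq)
Ksp = [Ag^+]^2[CO3^2-]
With molar solubility s: [Ag^+] = 2s, [CO3^2-] = s.
So Ksp = (2s)^2 × s = 4s^3
Solving, s = (6.10 × 10^-12/4)^(1/3) = 1.15 x 10^-4 M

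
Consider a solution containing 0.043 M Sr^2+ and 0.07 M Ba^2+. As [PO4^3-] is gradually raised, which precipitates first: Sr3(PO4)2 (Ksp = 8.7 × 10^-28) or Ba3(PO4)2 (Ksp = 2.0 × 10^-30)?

Ba3(PO4)2

Precipitation of each salt starts when its ion product equals its Ksp.
For Sr3(PO4)2: 8.7 × 10^-28 = (0.043)^3 × [PO4^3-]^2  ⇒  [PO4^3-] = 3.3 × 10^-12 M.
For Ba3(PO4)2: 2.0 × 10^-30 = (0.07)^3 × [PO4^3-]^2  ⇒  [PO4^3-] = 7.6 × 10^-14 M.
The salt with the lower threshold [PO4^3-] precipitates first: Ba3(PO4)2.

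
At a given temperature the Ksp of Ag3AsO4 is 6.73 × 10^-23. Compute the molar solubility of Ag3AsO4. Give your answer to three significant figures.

Ag3AsO4(s) ⇌ 3 Ag^+(aq) + AsO4^3-(aq)
Ksp = [Ag^+]^3[AsO4^3-]
Let s = molar solubility. Then [Ag^+] = 3s and [AsO4^3-] = s.
Ksp = (3s)^3s = 27s^4
s = (6.73 × 10^-23 / 27)^(1/4) = 1.26 x 10^-6 M

s = 1.26 x 10^-6 M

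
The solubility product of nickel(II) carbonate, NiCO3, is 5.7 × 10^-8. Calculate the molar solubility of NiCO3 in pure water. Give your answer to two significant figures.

NiCO3(s) ⇌ Ni^2+(aq) + CO3^2-(aq)
Ksp = [Ni^2+][CO3^2-]
Let s = molar solubility. Then [Ni^2+] = s and [CO3^2-] = s.
Ksp = s^2
s = (5.7 × 10^-8)^(1/2) = 2.4 × 10^-4 M

s ≈ 2.4 × 10^-4 M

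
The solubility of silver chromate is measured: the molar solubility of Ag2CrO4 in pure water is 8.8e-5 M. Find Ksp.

Ag2CrO4(s) <=> 2 Ag^+(aq) + CrO4^2-(aq)
If s mol/L of Ag2CrO4 dissolves, [Ag^+] = 2s and [CrO4^2-] = s.
Ksp = [Ag^+]^2[CrO4^2-]
So Ksp = (2s)^2 × s = 4s^3
Ksp = 4 × (8.8 × 10^-5)^3 = 2.7 × 10^-12

2.7 x 10^-12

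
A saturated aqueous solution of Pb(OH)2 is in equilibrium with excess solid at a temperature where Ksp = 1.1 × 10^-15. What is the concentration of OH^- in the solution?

1.3 x 10^-5 M

Pb(OH)2(s) ⇌ Pb^2+(aq) + 2 OH^-(aq)
Ksp = [Pb^2+][OH^-]^2
For each mole of Pb(OH)2 that dissolves: [Pb^2+] = s, [OH^-] = 2s.
So Ksp = s × (2s)^2 = 4s^3
s^3 = 1.1 × 10^-15 / 4, so s = 6.50 × 10^-6 M
[OH^-] = 2s = 1.3 x 10^-5 M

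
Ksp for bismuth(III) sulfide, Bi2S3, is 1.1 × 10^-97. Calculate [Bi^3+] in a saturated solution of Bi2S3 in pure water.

Bi2S3(s) <=> 2 Bi^3+(aq) + 3 S^2-(aq)
Ksp = [Bi^3+]^2[S^2-]^3
For each mole of Bi2S3 that dissolves: [Bi^3+] = 2s, [S^2-] = 3s.
Substituting: Ksp = (2s)^2(3s)^3 = 108s^5
s^5 = 1.1 × 10^-97 / 108, so s = 1.59 × 10^-20 M
[Bi^3+] = 2s = 3.2 × 10^-20 M

[Bi^3+] ≈ 3.2e-20 M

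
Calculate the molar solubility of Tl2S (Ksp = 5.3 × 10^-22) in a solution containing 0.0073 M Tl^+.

s ≈ 9.9e-18 M

Tl2S(s) ⇌ 2 Tl^+ + S^2-
Ksp = [Tl^+]^2[S^2-]
If s mol/L dissolves here, [Tl^+] = 0.0073 + 2s ≈ 0.0073, [S^2-] = s (Ksp is small, so little additional dissolves).
Ksp ≈ (0.0073)^2 × s
s = 9.9 × 10^-18 M
Check: 2s = 2.0 × 10^-17 ≪ 0.0073, so the approximation is valid.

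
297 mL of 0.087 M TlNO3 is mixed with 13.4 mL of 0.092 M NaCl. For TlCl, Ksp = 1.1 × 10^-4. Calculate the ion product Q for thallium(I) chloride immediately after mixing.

Q = 3.3 × 10^-4

Total volume = 297 + 13.4 = 310.4 mL.
[Tl^+] = 8.7 x 10^-2 × (297/310.4) = 8.32 × 10^-2 M
[Cl^-] = 9.2 × 10^-2 × (13.4/310.4) = 3.97 × 10^-3 M
TlCl(s) ⇌ Tl^+ + Cl^-, so Q = [Tl^+][Cl^-]
Q = (8.32 × 10^-2)(3.97 × 10^-3) = 3.3 x 10^-4
Q > Ksp, so TlCl will precipitate.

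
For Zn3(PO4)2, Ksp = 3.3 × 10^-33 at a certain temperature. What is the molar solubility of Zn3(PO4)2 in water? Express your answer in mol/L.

s = 1.3e-7 M

Zn3(PO4)2(s) <=> 3 Zn^2+(aq) + 2 PO4^3-(aq)
Ksp = [Zn^2+]^3[PO4^3-]^2
With molar solubility s: [Zn^2+] = 3s, [PO4^3-] = 2s.
Substituting: Ksp = (3s)^3(2s)^2 = 108s^5
s^5 = 3.3 × 10^-33 / 108, so s = 1.3 × 10^-7 M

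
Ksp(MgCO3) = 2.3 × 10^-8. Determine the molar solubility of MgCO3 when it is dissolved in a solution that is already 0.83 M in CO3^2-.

s ≈ 2.8 × 10^-8 M

MgCO3(s) ⇌ Mg^2+(aq) + CO3^2-(aq)
Ksp = [Mg^2+][CO3^2-]
Let s = moles of MgCO3 that dissolve per litre. [Mg^2+] = s, [CO3^2-] = 0.83 + s ≈ 0.83 (common-ion effect: CO3^2- is already 0.83 M).
Ksp ≈ s × 0.83
s = 2.8 x 10^-8 M
Check: s = 2.8 × 10^-8 ≪ 0.83, so the approximation is valid.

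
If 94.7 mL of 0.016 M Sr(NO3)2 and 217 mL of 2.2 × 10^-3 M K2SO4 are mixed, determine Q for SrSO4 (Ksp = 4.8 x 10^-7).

Q = 7.4e-6

Total volume = 94.7 + 217 = 311.7 mL.
[Sr^2+] = 1.6 × 10^-2 × (94.7/311.7) = 4.86 x 10^-3 M
[SO4^2-] = 2.2 x 10^-3 × (217/311.7) = 1.53 x 10^-3 M
SrSO4(s) <=> Sr^2+(aq) + SO4^2-(aq), so Q = [Sr^2+][SO4^2-]
Q = (4.86 × 10^-3)(1.53 × 10^-3) = 7.4 × 10^-6
Q > Ksp, so SrSO4 will precipitate.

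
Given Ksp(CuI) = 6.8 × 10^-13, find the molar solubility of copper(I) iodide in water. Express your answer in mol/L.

s ≈ 8.2e-7 M

CuI(s) <=> Cu^+ + I^-
Ksp = [Cu^+][I^-]
With molar solubility s: [Cu^+] = s, [I^-] = s.
Ksp = s × s = s^2
s = √(6.8 × 10^-13) = 8.2 × 10^-7 M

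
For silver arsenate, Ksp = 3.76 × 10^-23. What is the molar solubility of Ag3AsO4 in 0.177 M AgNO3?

Ag3AsO4(s) ⇌ 3 Ag^+(aq) + AsO4^3-(aq)
Ksp = [Ag^+]^3[AsO4^3-]
If s mol/L dissolves here, [Ag^+] = 0.177 + 3s ≈ 0.177, [AsO4^3-] = s (since Ag^+ from AgNO3 dominates).
Ksp ≈ (0.177)^3 × s
s = 6.78 x 10^-21 M
Check: 3s = 2.0 × 10^-20 ≪ 0.177, so the approximation is valid.

s = 6.78 x 10^-21 M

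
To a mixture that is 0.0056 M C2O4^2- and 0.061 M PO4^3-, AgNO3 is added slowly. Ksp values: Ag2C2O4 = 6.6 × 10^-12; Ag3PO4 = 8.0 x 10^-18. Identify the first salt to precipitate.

Precipitation of each salt starts when its ion product equals its Ksp.
For Ag2C2O4: 6.6 × 10^-12 = 0.0056 × [Ag^+]^2  ⇒  [Ag^+] = 3.4 × 10^-5 M.
For Ag3PO4: 8.0 x 10^-18 = 0.061 × [Ag^+]^3  ⇒  [Ag^+] = 5.1 × 10^-6 M.
The salt with the lower threshold [Ag^+] precipitates first: Ag3PO4.

Ag3PO4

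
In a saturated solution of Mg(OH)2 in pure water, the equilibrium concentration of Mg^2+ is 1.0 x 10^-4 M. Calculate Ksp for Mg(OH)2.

Ksp ≈ 4.0 × 10^-12

Mg(OH)2(s) ⇌ Mg^2+(aq) + 2 OH^-(aq)
Stoichiometry gives [OH^-] = (2/1)[Mg^2+] = 2.00 × 10^-4 M.
Ksp = [Mg^2+][OH^-]^2
Ksp = 1.0 x 10^-4 × (2.00 × 10^-4)^2 = 4.0 × 10^-12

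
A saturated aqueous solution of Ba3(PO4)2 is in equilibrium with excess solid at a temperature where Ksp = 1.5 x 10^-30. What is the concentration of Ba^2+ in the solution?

[Ba^2+] ≈ 1.3 × 10^-6 M

Ba3(PO4)2(s) <=> 3 Ba^2+ + 2 PO4^3-
Ksp = [Ba^2+]^3[PO4^3-]^2
For each mole of Ba3(PO4)2 that dissolves: [Ba^2+] = 3s, [PO4^3-] = 2s.
Ksp = (3s)^3(2s)^2 = 108s^5
s = (1.5 x 10^-30 / 108)^(1/5) = 4.25 × 10^-7 M
[Ba^2+] = 3s = 1.3 × 10^-6 M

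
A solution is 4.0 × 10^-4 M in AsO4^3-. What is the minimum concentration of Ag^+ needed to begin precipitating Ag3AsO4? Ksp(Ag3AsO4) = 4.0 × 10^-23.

Ag3AsO4(s) ⇌ 3 Ag^+(aq) + AsO4^3-(aq)
Ksp = [Ag^+]^3[AsO4^3-]
Precipitation begins when Q = Ksp. With [AsO4^3-] = 4.0 × 10^-4 M:
4.0 × 10^-23 = (4.0 × 10^-4) × [Ag^+]^3
[Ag^+] = (4.0 × 10^-23 / 4.0 × 10^-4)^(1/3) = 4.6 x 10^-7 M

[Ag^+] = 4.6 × 10^-7 M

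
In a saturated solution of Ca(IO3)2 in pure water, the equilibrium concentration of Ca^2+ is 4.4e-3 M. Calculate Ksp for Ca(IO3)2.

Ca(IO3)2(s) ⇌ Ca^2+ + 2 IO3^-
Stoichiometry gives [IO3^-] = (2/1)[Ca^2+] = 8.80 x 10^-3 M.
Ksp = [Ca^2+][IO3^-]^2
Ksp = 4.4 × 10^-3 × (8.80 x 10^-3)^2 = 3.4 × 10^-7

Ksp ≈ 3.4 x 10^-7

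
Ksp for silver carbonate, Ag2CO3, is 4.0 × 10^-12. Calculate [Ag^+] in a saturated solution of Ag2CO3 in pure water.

Ag2CO3(s) <=> 2 Ag^+(aq) + CO3^2-(aq)
Ksp = [Ag^+]^2[CO3^2-]
If s mol/L of Ag2CO3 dissolves, [Ag^+] = 2s and [CO3^2-] = s.
Substituting: Ksp = (2s)^2s = 4s^3
Solving, s = (4.0 × 10^-12/4)^(1/3) = 1.00 × 10^-4 M
[Ag^+] = 2s = 2.0 × 10^-4 M

2.0 x 10^-4 M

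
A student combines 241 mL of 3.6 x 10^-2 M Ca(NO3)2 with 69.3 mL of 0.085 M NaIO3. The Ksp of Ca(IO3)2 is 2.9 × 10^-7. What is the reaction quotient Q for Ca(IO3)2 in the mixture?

Q ≈ 1.0 × 10^-5

Total volume = 241 + 69.3 = 310.3 mL.
[Ca^2+] = 3.6 x 10^-2 × (241/310.3) = 2.80 × 10^-2 M
[IO3^-] = 8.5 × 10^-2 × (69.3/310.3) = 1.90 × 10^-2 M
Ca(IO3)2(s) ⇌ Ca^2+(aq) + 2 IO3^-(aq), so Q = [Ca^2+][IO3^-]^2
Q = (2.80 × 10^-2)(1.90 × 10^-2)^2 = 1.0 x 10^-5
Q > Ksp, so Ca(IO3)2 will precipitate.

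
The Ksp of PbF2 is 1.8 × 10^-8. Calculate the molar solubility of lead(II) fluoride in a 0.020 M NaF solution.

4.5e-5 M

PbF2(s) ⇌ Pb^2+ + 2 F^-
Ksp = [Pb^2+][F^-]^2
If s mol/L dissolves here, [Pb^2+] = s, [F^-] = 0.020 + 2s ≈ 0.020 (since F^- from NaF dominates).
Ksp ≈ s × (0.020)^2
s = 4.5 x 10^-5 M
Check: 2s = 9.0 x 10^-5 ≪ 0.020, so the approximation is valid.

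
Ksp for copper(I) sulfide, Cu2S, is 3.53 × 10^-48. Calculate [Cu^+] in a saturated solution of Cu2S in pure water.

Cu2S(s) ⇌ 2 Cu^+(aq) + S^2-(aq)
Ksp = [Cu^+]^2[S^2-]
If s mol/L of Cu2S dissolves, [Cu^+] = 2s and [S^2-] = s.
Ksp = (2s)^2s = 4s^3
s = (3.53 × 10^-48 / 4)^(1/3) = 9.592 x 10^-17 M
[Cu^+] = 2s = 1.92 x 10^-16 M

[Cu^+] ≈ 1.92e-16 M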